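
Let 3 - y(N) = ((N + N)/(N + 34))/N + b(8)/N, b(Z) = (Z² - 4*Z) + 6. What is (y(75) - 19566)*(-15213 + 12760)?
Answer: 392312747101/8175 ≈ 4.7989e+7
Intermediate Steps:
b(Z) = 6 + Z² - 4*Z
y(N) = 3 - 38/N - 2/(34 + N) (y(N) = 3 - (((N + N)/(N + 34))/N + (6 + 8² - 4*8)/N) = 3 - (((2*N)/(34 + N))/N + (6 + 64 - 32)/N) = 3 - ((2*N/(34 + N))/N + 38/N) = 3 - (2/(34 + N) + 38/N) = 3 + (-38/N - 2/(34 + N)) = 3 - 38/N - 2/(34 + N))
(y(75) - 19566)*(-15213 + 12760) = ((-1292 + 3*75² + 62*75)/(75*(34 + 75)) - 19566)*(-15213 + 12760) = ((1/75)*(-1292 + 3*5625 + 4650)/109 - 19566)*(-2453) = ((1/75)*(1/109)*(-1292 + 16875 + 4650) - 19566)*(-2453) = ((1/75)*(1/109)*20233 - 19566)*(-2453) = (20233/8175 - 19566)*(-2453) = -159931817/8175*(-2453) = 392312747101/8175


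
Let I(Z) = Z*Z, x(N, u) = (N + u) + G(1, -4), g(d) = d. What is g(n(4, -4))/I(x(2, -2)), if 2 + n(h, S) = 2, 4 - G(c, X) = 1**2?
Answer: 0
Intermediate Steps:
G(c, X) = 3 (G(c, X) = 4 - 1*1**2 = 4 - 1*1 = 4 - 1 = 3)
n(h, S) = 0 (n(h, S) = -2 + 2 = 0)
x(N, u) = 3 + N + u (x(N, u) = (N + u) + 3 = 3 + N + u)
I(Z) = Z**2
g(n(4, -4))/I(x(2, -2)) = 0/((3 + 2 - 2)**2) = 0/(3**2) = 0/9 = 0*(1/9) = 0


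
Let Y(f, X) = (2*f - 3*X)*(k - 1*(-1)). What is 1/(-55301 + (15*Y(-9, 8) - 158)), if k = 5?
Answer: -1/59239 ≈ -1.6881e-5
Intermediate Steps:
Y(f, X) = -18*X + 12*f (Y(f, X) = (2*f - 3*X)*(5 - 1*(-1)) = (-3*X + 2*f)*(5 + 1) = (-3*X + 2*f)*6 = -18*X + 12*f)
1/(-55301 + (15*Y(-9, 8) - 158)) = 1/(-55301 + (15*(-18*8 + 12*(-9)) - 158)) = 1/(-55301 + (15*(-144 - 108) - 158)) = 1/(-55301 + (15*(-252) - 158)) = 1/(-55301 + (-3780 - 158)) = 1/(-55301 - 3938) = 1/(-59239) = -1/59239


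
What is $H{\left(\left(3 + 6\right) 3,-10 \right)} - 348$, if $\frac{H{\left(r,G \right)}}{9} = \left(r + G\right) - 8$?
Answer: $-267$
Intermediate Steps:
$H{\left(r,G \right)} = -72 + 9 G + 9 r$ ($H{\left(r,G \right)} = 9 \left(\left(r + G\right) - 8\right) = 9 \left(\left(G + r\right) - 8\right) = 9 \left(-8 + G + r\right) = -72 + 9 G + 9 r$)
$H{\left(\left(3 + 6\right) 3,-10 \right)} - 348 = \left(-72 + 9 \left(-10\right) + 9 \left(3 + 6\right) 3\right) - 348 = \left(-72 - 90 + 9 \cdot 9 \cdot 3\right) - 348 = \left(-72 - 90 + 9 \cdot 27\right) - 348 = \left(-72 - 90 + 243\right) - 348 = 81 - 348 = -267$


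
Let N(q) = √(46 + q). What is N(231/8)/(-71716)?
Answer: -√1198/286864 ≈ -0.00012066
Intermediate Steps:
N(231/8)/(-71716) = √(46 + 231/8)/(-71716) = √(46 + 231*(⅛))*(-1/71716) = √(46 + 231/8)*(-1/71716) = √(599/8)*(-1/71716) = (√1198/4)*(-1/71716) = -√1198/286864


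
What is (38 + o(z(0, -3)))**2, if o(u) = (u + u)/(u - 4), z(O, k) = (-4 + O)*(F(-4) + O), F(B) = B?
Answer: 14884/9 ≈ 1653.8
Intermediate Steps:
z(O, k) = (-4 + O)**2 (z(O, k) = (-4 + O)*(-4 + O) = (-4 + O)**2)
o(u) = 2*u/(-4 + u) (o(u) = (2*u)/(-4 + u) = 2*u/(-4 + u))
(38 + o(z(0, -3)))**2 = (38 + 2*(16 + 0**2 - 8*0)/(-4 + (16 + 0**2 - 8*0)))**2 = (38 + 2*(16 + 0 + 0)/(-4 + (16 + 0 + 0)))**2 = (38 + 2*16/(-4 + 16))**2 = (38 + 2*16/12)**2 = (38 + 2*16*(1/12))**2 = (38 + 8/3)**2 = (122/3)**2 = 14884/9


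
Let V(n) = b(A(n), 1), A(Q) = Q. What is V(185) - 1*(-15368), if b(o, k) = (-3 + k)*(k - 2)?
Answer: 15370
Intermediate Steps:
b(o, k) = (-3 + k)*(-2 + k)
V(n) = 2 (V(n) = 6 + 1² - 5*1 = 6 + 1 - 5 = 2)
V(185) - 1*(-15368) = 2 - 1*(-15368) = 2 + 15368 = 15370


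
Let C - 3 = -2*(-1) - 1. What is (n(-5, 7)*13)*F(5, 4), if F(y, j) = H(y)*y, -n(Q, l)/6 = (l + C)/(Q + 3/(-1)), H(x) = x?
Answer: 10725/4 ≈ 2681.3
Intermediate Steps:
C = 4 (C = 3 + (-2*(-1) - 1) = 3 + (2 - 1) = 3 + 1 = 4)
n(Q, l) = -6*(4 + l)/(-3 + Q) (n(Q, l) = -6*(l + 4)/(Q + 3/(-1)) = -6*(4 + l)/(Q + 3*(-1)) = -6*(4 + l)/(Q - 3) = -6*(4 + l)/(-3 + Q))
F(y, j) = y**2 (F(y, j) = y*y = y**2)
(n(-5, 7)*13)*F(5, 4) = ((6*(-4 - 1*7)/(-3 - 5))*13)*5**2 = ((6*(-4 - 7)/(-8))*13)*25 = ((6*(-1/8)*(-11))*13)*25 = ((33/4)*13)*25 = (429/4)*25 = 10725/4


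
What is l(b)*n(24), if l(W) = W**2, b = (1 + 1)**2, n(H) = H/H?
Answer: 16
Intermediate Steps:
n(H) = 1
b = 4 (b = 2**2 = 4)
l(b)*n(24) = 4**2*1 = 16*1 = 16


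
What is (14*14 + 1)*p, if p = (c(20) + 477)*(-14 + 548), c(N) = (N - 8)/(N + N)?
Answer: 251055027/5 ≈ 5.0211e+7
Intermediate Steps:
c(N) = (-8 + N)/(2*N) (c(N) = (-8 + N)/((2*N)) = (-8 + N)*(1/(2*N)) = (-8 + N)/(2*N))
p = 1274391/5 (p = ((1/2)*(-8 + 20)/20 + 477)*(-14 + 548) = ((1/2)*(1/20)*12 + 477)*534 = (3/10 + 477)*534 = (4773/10)*534 = 1274391/5 ≈ 2.5488e+5)
(14*14 + 1)*p = (14*14 + 1)*(1274391/5) = (196 + 1)*(1274391/5) = 197*(1274391/5) = 251055027/5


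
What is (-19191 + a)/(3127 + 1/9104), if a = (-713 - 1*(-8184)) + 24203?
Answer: 37881744/9489403 ≈ 3.9920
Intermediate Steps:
a = 31674 (a = (-713 + 8184) + 24203 = 7471 + 24203 = 31674)
(-19191 + a)/(3127 + 1/9104) = (-19191 + 31674)/(3127 + 1/9104) = 12483/(3127 + 1/9104) = 12483/(28468209/9104) = 12483*(9104/28468209) = 37881744/9489403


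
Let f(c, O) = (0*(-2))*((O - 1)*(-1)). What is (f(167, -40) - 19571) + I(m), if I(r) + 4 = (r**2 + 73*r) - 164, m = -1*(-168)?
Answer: 20749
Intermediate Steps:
m = 168
I(r) = -168 + r**2 + 73*r (I(r) = -4 + ((r**2 + 73*r) - 164) = -4 + (-164 + r**2 + 73*r) = -168 + r**2 + 73*r)
f(c, O) = 0 (f(c, O) = 0*((-1 + O)*(-1)) = 0*(1 - O) = 0)
(f(167, -40) - 19571) + I(m) = (0 - 19571) + (-168 + 168**2 + 73*168) = -19571 + (-168 + 28224 + 12264) = -19571 + 40320 = 20749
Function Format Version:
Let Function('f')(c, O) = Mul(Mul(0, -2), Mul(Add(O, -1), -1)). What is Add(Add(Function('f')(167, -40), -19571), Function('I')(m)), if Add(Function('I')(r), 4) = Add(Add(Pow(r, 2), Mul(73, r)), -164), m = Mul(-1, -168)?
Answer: 20749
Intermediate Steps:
m = 168
Function('I')(r) = Add(-168, Pow(r, 2), Mul(73, r)) (Function('I')(r) = Add(-4, Add(Add(Pow(r, 2), Mul(73, r)), -164)) = Add(-4, Add(-164, Pow(r, 2), Mul(73, r))) = Add(-168, Pow(r, 2), Mul(73, r)))
Function('f')(c, O) = 0 (Function('f')(c, O) = Mul(0, Mul(Add(-1, O), -1)) = Mul(0, Add(1, Mul(-1, O))) = 0)
Add(Add(Function('f')(167, -40), -19571), Function('I')(m)) = Add(Add(0, -19571), Add(-168, Pow(168, 2), Mul(73, 168))) = Add(-19571, Add(-168, 28224, 12264)) = Add(-19571, 40320) = 20749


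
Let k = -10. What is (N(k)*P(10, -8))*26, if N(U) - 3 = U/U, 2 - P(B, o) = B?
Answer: -832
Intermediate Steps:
P(B, o) = 2 - B
N(U) = 4 (N(U) = 3 + U/U = 3 + 1 = 4)
(N(k)*P(10, -8))*26 = (4*(2 - 1*10))*26 = (4*(2 - 10))*26 = (4*(-8))*26 = -32*26 = -832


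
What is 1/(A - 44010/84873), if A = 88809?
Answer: 28291/2512480749 ≈ 1.1260e-5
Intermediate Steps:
1/(A - 44010/84873) = 1/(88809 - 44010/84873) = 1/(88809 - 44010*1/84873) = 1/(88809 - 14670/28291) = 1/(2512480749/28291) = 28291/2512480749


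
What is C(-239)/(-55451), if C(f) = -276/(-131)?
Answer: -276/7264081 ≈ -3.7995e-5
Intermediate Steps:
C(f) = 276/131 (C(f) = -276*(-1/131) = 276/131)
C(-239)/(-55451) = (276/131)/(-55451) = (276/131)*(-1/55451) = -276/7264081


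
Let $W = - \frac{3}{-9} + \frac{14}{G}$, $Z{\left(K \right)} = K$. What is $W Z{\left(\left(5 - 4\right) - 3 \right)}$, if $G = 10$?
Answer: $- \frac{52}{15} \approx -3.4667$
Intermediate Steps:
$W = \frac{26}{15}$ ($W = - \frac{3}{-9} + \frac{14}{10} = \left(-3\right) \left(- \frac{1}{9}\right) + 14 \cdot \frac{1}{10} = \frac{1}{3} + \frac{7}{5} = \frac{26}{15} \approx 1.7333$)
$W Z{\left(\left(5 - 4\right) - 3 \right)} = \frac{26 \left(\left(5 - 4\right) - 3\right)}{15} = \frac{26 \left(1 - 3\right)}{15} = \frac{26}{15} \left(-2\right) = - \frac{52}{15}$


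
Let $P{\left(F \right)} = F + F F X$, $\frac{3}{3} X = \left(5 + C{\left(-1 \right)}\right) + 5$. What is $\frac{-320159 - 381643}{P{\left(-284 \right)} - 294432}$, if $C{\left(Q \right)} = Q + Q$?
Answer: $- \frac{38989}{19474} \approx -2.0021$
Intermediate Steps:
$C{\left(Q \right)} = 2 Q$
$X = 8$ ($X = \left(5 + 2 \left(-1\right)\right) + 5 = \left(5 - 2\right) + 5 = 3 + 5 = 8$)
$P{\left(F \right)} = F + 8 F^{2}$ ($P{\left(F \right)} = F + F F 8 = F + F^{2} \cdot 8 = F + 8 F^{2}$)
$\frac{-320159 - 381643}{P{\left(-284 \right)} - 294432} = \frac{-320159 - 381643}{- 284 \left(1 + 8 \left(-284\right)\right) - 294432} = - \frac{701802}{- 284 \left(1 - 2272\right) - 294432} = - \frac{701802}{\left(-284\right) \left(-2271\right) - 294432} = - \frac{701802}{644964 - 294432} = - \frac{701802}{350532} = \left(-701802\right) \frac{1}{350532} = - \frac{38989}{19474}$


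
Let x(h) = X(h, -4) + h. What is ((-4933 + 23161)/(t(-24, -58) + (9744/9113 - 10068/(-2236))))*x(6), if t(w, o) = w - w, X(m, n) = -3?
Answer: 2380935284/242601 ≈ 9814.2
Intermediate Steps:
t(w, o) = 0
x(h) = -3 + h
((-4933 + 23161)/(t(-24, -58) + (9744/9113 - 10068/(-2236))))*x(6) = ((-4933 + 23161)/(0 + (9744/9113 - 10068/(-2236))))*(-3 + 6) = (18228/(0 + (9744*(1/9113) - 10068*(-1/2236))))*3 = (18228/(0 + (9744/9113 + 2517/559)))*3 = (18228/(0 + 2183409/391859))*3 = (18228/(2183409/391859))*3 = (18228*(391859/2183409))*3 = (2380935284/727803)*3 = 2380935284/242601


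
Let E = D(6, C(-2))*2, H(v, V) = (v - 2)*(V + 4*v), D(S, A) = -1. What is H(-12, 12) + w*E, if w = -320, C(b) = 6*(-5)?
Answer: 1144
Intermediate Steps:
C(b) = -30
H(v, V) = (-2 + v)*(V + 4*v)
E = -2 (E = -1*2 = -2)
H(-12, 12) + w*E = (-8*(-12) - 2*12 + 4*(-12)**2 + 12*(-12)) - 320*(-2) = (96 - 24 + 4*144 - 144) + 640 = (96 - 24 + 576 - 144) + 640 = 504 + 640 = 1144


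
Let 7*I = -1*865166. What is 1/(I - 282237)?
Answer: -7/2840825 ≈ -2.4641e-6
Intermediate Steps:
I = -865166/7 (I = (-1*865166)/7 = (⅐)*(-865166) = -865166/7 ≈ -1.2360e+5)
1/(I - 282237) = 1/(-865166/7 - 282237) = 1/(-2840825/7) = -7/2840825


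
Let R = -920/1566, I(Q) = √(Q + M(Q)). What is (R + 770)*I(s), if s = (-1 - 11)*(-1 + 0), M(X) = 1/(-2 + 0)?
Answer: 301225*√46/783 ≈ 2609.2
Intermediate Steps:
M(X) = -½ (M(X) = 1/(-2) = -½)
s = 12 (s = -12*(-1) = 12)
I(Q) = √(-½ + Q) (I(Q) = √(Q - ½) = √(-½ + Q))
R = -460/783 (R = -920*1/1566 = -460/783 ≈ -0.58748)
(R + 770)*I(s) = (-460/783 + 770)*(√(-2 + 4*12)/2) = 602450*(√(-2 + 48)/2)/783 = 602450*(√46/2)/783 = 301225*√46/783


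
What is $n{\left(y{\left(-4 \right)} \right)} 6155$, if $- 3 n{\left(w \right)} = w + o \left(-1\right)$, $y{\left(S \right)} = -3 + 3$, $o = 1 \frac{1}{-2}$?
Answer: $- \frac{6155}{6} \approx -1025.8$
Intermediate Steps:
$o = - \frac{1}{2}$ ($o = 1 \left(- \frac{1}{2}\right) = - \frac{1}{2} \approx -0.5$)
$y{\left(S \right)} = 0$
$n{\left(w \right)} = - \frac{1}{6} - \frac{w}{3}$ ($n{\left(w \right)} = - \frac{w - - \frac{1}{2}}{3} = - \frac{w + \frac{1}{2}}{3} = - \frac{\frac{1}{2} + w}{3} = - \frac{1}{6} - \frac{w}{3}$)
$n{\left(y{\left(-4 \right)} \right)} 6155 = \left(- \frac{1}{6} - 0\right) 6155 = \left(- \frac{1}{6} + 0\right) 6155 = \left(- \frac{1}{6}\right) 6155 = - \frac{6155}{6}$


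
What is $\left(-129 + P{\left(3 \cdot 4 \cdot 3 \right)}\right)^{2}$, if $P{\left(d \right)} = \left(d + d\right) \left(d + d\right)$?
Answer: $25553025$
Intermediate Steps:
$P{\left(d \right)} = 4 d^{2}$ ($P{\left(d \right)} = 2 d 2 d = 4 d^{2}$)
$\left(-129 + P{\left(3 \cdot 4 \cdot 3 \right)}\right)^{2} = \left(-129 + 4 \left(3 \cdot 4 \cdot 3\right)^{2}\right)^{2} = \left(-129 + 4 \left(12 \cdot 3\right)^{2}\right)^{2} = \left(-129 + 4 \cdot 36^{2}\right)^{2} = \left(-129 + 4 \cdot 1296\right)^{2} = \left(-129 + 5184\right)^{2} = 5055^{2} = 25553025$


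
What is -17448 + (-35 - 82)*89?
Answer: -27861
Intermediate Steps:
-17448 + (-35 - 82)*89 = -17448 - 117*89 = -17448 - 10413 = -27861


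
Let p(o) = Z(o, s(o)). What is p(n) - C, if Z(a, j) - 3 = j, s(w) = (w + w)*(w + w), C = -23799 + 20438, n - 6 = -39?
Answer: 7720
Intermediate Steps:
n = -33 (n = 6 - 39 = -33)
C = -3361
s(w) = 4*w² (s(w) = (2*w)*(2*w) = 4*w²)
Z(a, j) = 3 + j
p(o) = 3 + 4*o²
p(n) - C = (3 + 4*(-33)²) - 1*(-3361) = (3 + 4*1089) + 3361 = (3 + 4356) + 3361 = 4359 + 3361 = 7720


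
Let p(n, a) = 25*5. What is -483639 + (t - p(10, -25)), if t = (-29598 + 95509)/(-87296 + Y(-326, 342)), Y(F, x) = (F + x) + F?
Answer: -42380694895/87606 ≈ -4.8377e+5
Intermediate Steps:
Y(F, x) = x + 2*F
p(n, a) = 125
t = -65911/87606 (t = (-29598 + 95509)/(-87296 + (342 + 2*(-326))) = 65911/(-87296 + (342 - 652)) = 65911/(-87296 - 310) = 65911/(-87606) = 65911*(-1/87606) = -65911/87606 ≈ -0.75236)
-483639 + (t - p(10, -25)) = -483639 + (-65911/87606 - 1*125) = -483639 + (-65911/87606 - 125) = -483639 - 11016661/87606 = -42380694895/87606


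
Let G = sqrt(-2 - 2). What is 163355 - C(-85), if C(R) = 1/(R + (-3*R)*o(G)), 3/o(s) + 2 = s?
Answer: 1735646901/10625 - 18*I/10625 ≈ 1.6336e+5 - 0.0016941*I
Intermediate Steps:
G = 2*I (G = sqrt(-4) = 2*I ≈ 2.0*I)
o(s) = 3/(-2 + s)
C(R) = 1/(R - 9*R*(-2 - 2*I)/8) (C(R) = 1/(R + (-3*R)*(3/(-2 + 2*I))) = 1/(R + (-3*R)*(3*((-2 - 2*I)/8))) = 1/(R + (-3*R)*(3*(-2 - 2*I)/8)) = 1/(R - 9*R*(-2 - 2*I)/8))
163355 - C(-85) = 163355 - 2*(13 - 9*I)/(125*(-85)) = 163355 - 2*(-1)*(13 - 9*I)/(125*85) = 163355 - (-26/10625 + 18*I/10625) = 163355 + (26/10625 - 18*I/10625) = 1735646901/10625 - 18*I/10625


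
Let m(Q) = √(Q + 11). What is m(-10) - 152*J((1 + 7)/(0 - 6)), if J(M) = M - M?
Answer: 1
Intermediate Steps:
m(Q) = √(11 + Q)
J(M) = 0
m(-10) - 152*J((1 + 7)/(0 - 6)) = √(11 - 10) - 152*0 = √1 + 0 = 1 + 0 = 1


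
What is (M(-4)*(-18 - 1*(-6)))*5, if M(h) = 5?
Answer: -300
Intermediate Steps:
(M(-4)*(-18 - 1*(-6)))*5 = (5*(-18 - 1*(-6)))*5 = (5*(-18 + 6))*5 = (5*(-12))*5 = -60*5 = -300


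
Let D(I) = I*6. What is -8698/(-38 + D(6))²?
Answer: -4349/2 ≈ -2174.5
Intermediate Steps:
D(I) = 6*I
-8698/(-38 + D(6))² = -8698/(-38 + 6*6)² = -8698/(-38 + 36)² = -8698/((-2)²) = -8698/4 = -8698*¼ = -4349/2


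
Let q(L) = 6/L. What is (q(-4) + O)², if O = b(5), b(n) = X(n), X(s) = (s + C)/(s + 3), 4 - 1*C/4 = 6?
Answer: 225/64 ≈ 3.5156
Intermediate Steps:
C = -8 (C = 16 - 4*6 = 16 - 24 = -8)
X(s) = (-8 + s)/(3 + s) (X(s) = (s - 8)/(s + 3) = (-8 + s)/(3 + s))
b(n) = (-8 + n)/(3 + n)
O = -3/8 (O = (-8 + 5)/(3 + 5) = -3/8 ≈ -0.37500)
(q(-4) + O)² = (6/(-4) - 3/8)² = (6*(-¼) - 3/8)² = (-3/2 - 3/8)² = (-15/8)² = 225/64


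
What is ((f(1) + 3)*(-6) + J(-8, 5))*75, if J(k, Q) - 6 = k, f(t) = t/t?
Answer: -1950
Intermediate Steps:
f(t) = 1
J(k, Q) = 6 + k
((f(1) + 3)*(-6) + J(-8, 5))*75 = ((1 + 3)*(-6) + (6 - 8))*75 = (4*(-6) - 2)*75 = (-24 - 2)*75 = -26*75 = -1950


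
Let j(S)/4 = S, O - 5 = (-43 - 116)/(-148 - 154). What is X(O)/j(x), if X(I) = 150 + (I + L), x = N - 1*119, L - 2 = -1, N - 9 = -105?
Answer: -47271/259720 ≈ -0.18201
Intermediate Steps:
N = -96 (N = 9 - 105 = -96)
L = 1 (L = 2 - 1 = 1)
O = 1669/302 (O = 5 + (-43 - 116)/(-148 - 154) = 5 - 159/(-302) = 5 - 159*(-1/302) = 5 + 159/302 = 1669/302 ≈ 5.5265)
x = -215 (x = -96 - 1*119 = -96 - 119 = -215)
j(S) = 4*S
X(I) = 151 + I (X(I) = 150 + (I + 1) = 150 + (1 + I) = 151 + I)
X(O)/j(x) = (151 + 1669/302)/((4*(-215))) = (47271/302)/(-860) = (47271/302)*(-1/860) = -47271/259720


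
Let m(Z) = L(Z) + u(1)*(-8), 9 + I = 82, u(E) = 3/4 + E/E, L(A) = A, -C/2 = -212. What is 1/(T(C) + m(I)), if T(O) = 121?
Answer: 1/180 ≈ 0.0055556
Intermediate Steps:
C = 424 (C = -2*(-212) = 424)
u(E) = 7/4 (u(E) = 3*(1/4) + 1 = 3/4 + 1 = 7/4)
I = 73 (I = -9 + 82 = 73)
m(Z) = -14 + Z (m(Z) = Z + (7/4)*(-8) = Z - 14 = -14 + Z)
1/(T(C) + m(I)) = 1/(121 + (-14 + 73)) = 1/(121 + 59) = 1/180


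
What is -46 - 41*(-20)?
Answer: 774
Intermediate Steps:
-46 - 41*(-20) = -46 + 820 = 774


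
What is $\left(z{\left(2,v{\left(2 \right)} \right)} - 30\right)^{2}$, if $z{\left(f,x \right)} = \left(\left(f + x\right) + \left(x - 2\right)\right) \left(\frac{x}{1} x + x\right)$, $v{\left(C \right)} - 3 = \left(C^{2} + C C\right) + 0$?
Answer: $8259876$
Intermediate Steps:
$v{\left(C \right)} = 3 + 2 C^{2}$ ($v{\left(C \right)} = 3 + \left(\left(C^{2} + C C\right) + 0\right) = 3 + \left(\left(C^{2} + C^{2}\right) + 0\right) = 3 + \left(2 C^{2} + 0\right) = 3 + 2 C^{2}$)
$z{\left(f,x \right)} = \left(x + x^{2}\right) \left(-2 + f + 2 x\right)$ ($z{\left(f,x \right)} = \left(\left(f + x\right) + \left(-2 + x\right)\right) \left(x 1 x + x\right) = \left(-2 + f + 2 x\right) \left(x x + x\right) = \left(-2 + f + 2 x\right) \left(x^{2} + x\right) = \left(-2 + f + 2 x\right) \left(x + x^{2}\right) = \left(x + x^{2}\right) \left(-2 + f + 2 x\right)$)
$\left(z{\left(2,v{\left(2 \right)} \right)} - 30\right)^{2} = \left(\left(3 + 2 \cdot 2^{2}\right) \left(-2 + 2 + 2 \left(3 + 2 \cdot 2^{2}\right)^{2} + 2 \left(3 + 2 \cdot 2^{2}\right)\right) - 30\right)^{2} = \left(\left(3 + 2 \cdot 4\right) \left(-2 + 2 + 2 \left(3 + 2 \cdot 4\right)^{2} + 2 \left(3 + 2 \cdot 4\right)\right) - 30\right)^{2} = \left(\left(3 + 8\right) \left(-2 + 2 + 2 \left(3 + 8\right)^{2} + 2 \left(3 + 8\right)\right) - 30\right)^{2} = \left(11 \left(-2 + 2 + 2 \cdot 11^{2} + 2 \cdot 11\right) - 30\right)^{2} = \left(11 \left(-2 + 2 + 2 \cdot 121 + 22\right) - 30\right)^{2} = \left(11 \left(-2 + 2 + 242 + 22\right) - 30\right)^{2} = \left(11 \cdot 264 - 30\right)^{2} = \left(2904 - 30\right)^{2} = 2874^{2} = 8259876$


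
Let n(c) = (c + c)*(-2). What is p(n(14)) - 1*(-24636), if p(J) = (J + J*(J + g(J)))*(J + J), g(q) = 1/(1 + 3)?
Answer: -318756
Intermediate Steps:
n(c) = -4*c (n(c) = (2*c)*(-2) = -4*c)
g(q) = ¼ (g(q) = 1/4 = ¼)
p(J) = 2*J*(J + J*(¼ + J)) (p(J) = (J + J*(J + ¼))*(J + J) = (J + J*(¼ + J))*(2*J) = 2*J*(J + J*(¼ + J)))
p(n(14)) - 1*(-24636) = (-4*14)²*(5 + 4*(-4*14))/2 - 1*(-24636) = (½)*(-56)²*(5 + 4*(-56)) + 24636 = (½)*3136*(5 - 224) + 24636 = (½)*3136*(-219) + 24636 = -343392 + 24636 = -318756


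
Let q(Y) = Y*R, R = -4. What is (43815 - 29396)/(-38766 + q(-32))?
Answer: -14419/38638 ≈ -0.37318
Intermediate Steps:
q(Y) = -4*Y (q(Y) = Y*(-4) = -4*Y)
(43815 - 29396)/(-38766 + q(-32)) = (43815 - 29396)/(-38766 - 4*(-32)) = 14419/(-38766 + 128) = 14419/(-38638) = 14419*(-1/38638) = -14419/38638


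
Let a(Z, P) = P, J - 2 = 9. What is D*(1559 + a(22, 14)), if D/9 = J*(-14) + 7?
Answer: -2081079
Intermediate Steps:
J = 11 (J = 2 + 9 = 11)
D = -1323 (D = 9*(11*(-14) + 7) = 9*(-154 + 7) = 9*(-147) = -1323)
D*(1559 + a(22, 14)) = -1323*(1559 + 14) = -1323*1573 = -2081079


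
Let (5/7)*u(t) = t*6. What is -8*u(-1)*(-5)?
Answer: -336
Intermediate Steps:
u(t) = 42*t/5 (u(t) = 7*(t*6)/5 = 7*(6*t)/5 = 42*t/5)
-8*u(-1)*(-5) = -8*(42/5)*(-1)*(-5) = -(-336)*(-5)/5 = -8*42 = -336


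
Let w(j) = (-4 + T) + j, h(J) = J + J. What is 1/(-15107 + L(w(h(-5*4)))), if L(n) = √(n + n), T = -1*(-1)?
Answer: -15107/228221535 - I*√86/228221535 ≈ -6.6194e-5 - 4.0634e-8*I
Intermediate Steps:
h(J) = 2*J
T = 1
w(j) = -3 + j (w(j) = (-4 + 1) + j = -3 + j)
L(n) = √2*√n (L(n) = √(2*n) = √2*√n)
1/(-15107 + L(w(h(-5*4)))) = 1/(-15107 + √2*√(-3 + 2*(-5*4))) = 1/(-15107 + √2*√(-3 + 2*(-20))) = 1/(-15107 + √2*√(-3 - 40)) = 1/(-15107 + √2*√(-43)) = 1/(-15107 + √2*(I*√43)) = 1/(-15107 + I*√86)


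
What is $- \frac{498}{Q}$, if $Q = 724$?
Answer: $- \frac{249}{362} \approx -0.68785$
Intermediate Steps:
$- \frac{498}{Q} = - \frac{498}{724} = \left(-498\right) \frac{1}{724} = - \frac{249}{362}$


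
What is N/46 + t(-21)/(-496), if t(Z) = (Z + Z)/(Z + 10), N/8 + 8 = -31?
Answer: -426051/62744 ≈ -6.7903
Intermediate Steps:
N = -312 (N = -64 + 8*(-31) = -64 - 248 = -312)
t(Z) = 2*Z/(10 + Z) (t(Z) = (2*Z)/(10 + Z) = 2*Z/(10 + Z))
N/46 + t(-21)/(-496) = -312/46 + (2*(-21)/(10 - 21))/(-496) = -312*1/46 + (2*(-21)/(-11))*(-1/496) = -156/23 + (2*(-21)*(-1/11))*(-1/496) = -156/23 + (42/11)*(-1/496) = -156/23 - 21/2728 = -426051/62744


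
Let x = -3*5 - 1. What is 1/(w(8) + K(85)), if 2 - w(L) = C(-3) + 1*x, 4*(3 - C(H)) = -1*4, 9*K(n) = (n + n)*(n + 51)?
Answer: 9/23246 ≈ 0.00038716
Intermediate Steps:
K(n) = 2*n*(51 + n)/9 (K(n) = ((n + n)*(n + 51))/9 = ((2*n)*(51 + n))/9 = (2*n*(51 + n))/9 = 2*n*(51 + n)/9)
x = -16 (x = -15 - 1 = -16)
C(H) = 4 (C(H) = 3 - (-1)*4/4 = 3 - ¼*(-4) = 3 + 1 = 4)
w(L) = 14 (w(L) = 2 - (4 + 1*(-16)) = 2 - (4 - 16) = 2 - 1*(-12) = 2 + 12 = 14)
1/(w(8) + K(85)) = 1/(14 + (2/9)*85*(51 + 85)) = 1/(14 + (2/9)*85*136) = 1/(14 + 23120/9) = 1/(23246/9) = 9/23246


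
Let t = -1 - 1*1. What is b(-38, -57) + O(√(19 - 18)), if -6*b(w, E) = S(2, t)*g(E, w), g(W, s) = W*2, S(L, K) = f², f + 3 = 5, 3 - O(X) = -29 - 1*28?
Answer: 136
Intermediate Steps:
O(X) = 60 (O(X) = 3 - (-29 - 1*28) = 3 - (-29 - 28) = 3 - 1*(-57) = 3 + 57 = 60)
f = 2 (f = -3 + 5 = 2)
t = -2 (t = -1 - 1 = -2)
S(L, K) = 4 (S(L, K) = 2² = 4)
g(W, s) = 2*W
b(w, E) = -4*E/3 (b(w, E) = -2*2*E/3 = -4*E/3)
b(-38, -57) + O(√(19 - 18)) = -4/3*(-57) + 60 = 76 + 60 = 136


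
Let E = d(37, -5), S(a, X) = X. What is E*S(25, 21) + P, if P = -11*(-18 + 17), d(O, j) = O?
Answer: 788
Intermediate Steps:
P = 11 (P = -11*(-1) = 11)
E = 37
E*S(25, 21) + P = 37*21 + 11 = 777 + 11 = 788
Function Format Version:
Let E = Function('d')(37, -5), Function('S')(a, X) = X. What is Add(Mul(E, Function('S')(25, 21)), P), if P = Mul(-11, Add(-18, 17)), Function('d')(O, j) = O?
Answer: 788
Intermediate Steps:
P = 11 (P = Mul(-11, -1) = 11)
E = 37
Add(Mul(E, Function('S')(25, 21)), P) = Add(Mul(37, 21), 11) = Add(777, 11) = 788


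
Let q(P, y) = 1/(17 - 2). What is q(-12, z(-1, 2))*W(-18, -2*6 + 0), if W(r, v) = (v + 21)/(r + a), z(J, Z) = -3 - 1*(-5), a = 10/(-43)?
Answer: -129/3920 ≈ -0.032908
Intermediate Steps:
a = -10/43 (a = 10*(-1/43) = -10/43 ≈ -0.23256)
z(J, Z) = 2 (z(J, Z) = -3 + 5 = 2)
W(r, v) = (21 + v)/(-10/43 + r) (W(r, v) = (v + 21)/(r - 10/43) = (21 + v)/(-10/43 + r))
q(P, y) = 1/15
q(-12, z(-1, 2))*W(-18, -2*6 + 0) = (43*(21 + (-2*6 + 0))/(-10 + 43*(-18)))/15 = (43*(21 + (-12 + 0))/(-10 - 774))/15 = (43*(21 - 12)/(-784))/15 = (43*(-1/784)*9)/15 = (1/15)*(-387/784) = -129/3920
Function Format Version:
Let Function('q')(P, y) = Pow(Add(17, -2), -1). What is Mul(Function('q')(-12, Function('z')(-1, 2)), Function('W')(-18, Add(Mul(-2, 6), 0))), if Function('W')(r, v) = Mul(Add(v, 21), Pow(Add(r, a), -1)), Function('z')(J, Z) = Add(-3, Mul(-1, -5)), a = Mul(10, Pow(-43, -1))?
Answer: Rational(-129, 3920) ≈ -0.032908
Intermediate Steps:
a = Rational(-10, 43) (a = Mul(10, Rational(-1, 43)) = Rational(-10, 43) ≈ -0.23256)
Function('z')(J, Z) = 2 (Function('z')(J, Z) = Add(-3, 5) = 2)
Function('W')(r, v) = Mul(Pow(Add(Rational(-10, 43), r), -1), Add(21, v)) (Function('W')(r, v) = Mul(Add(v, 21), Pow(Add(r, Rational(-10, 43)), -1)) = Mul(Add(21, v), Pow(Add(Rational(-10, 43), r), -1)) = Mul(Pow(Add(Rational(-10, 43), r), -1), Add(21, v)))
Function('q')(P, y) = Rational(1, 15) (Function('q')(P, y) = Pow(15, -1) = Rational(1, 15))
Mul(Function('q')(-12, Function('z')(-1, 2)), Function('W')(-18, Add(Mul(-2, 6), 0))) = Mul(Rational(1, 15), Mul(43, Pow(Add(-10, Mul(43, -18)), -1), Add(21, Add(Mul(-2, 6), 0)))) = Mul(Rational(1, 15), Mul(43, Pow(Add(-10, -774), -1), Add(21, Add(-12, 0)))) = Mul(Rational(1, 15), Mul(43, Pow(-784, -1), Add(21, -12))) = Mul(Rational(1, 15), Mul(43, Rational(-1, 784), 9)) = Mul(Rational(1, 15), Rational(-387, 784)) = Rational(-129, 3920)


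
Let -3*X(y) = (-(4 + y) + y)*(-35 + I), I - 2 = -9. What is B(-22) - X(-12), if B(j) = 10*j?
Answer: -164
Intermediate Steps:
I = -7 (I = 2 - 9 = -7)
X(y) = -56 (X(y) = -(-(4 + y) + y)*(-35 - 7)/3 = -((-4 - y) + y)*(-42)/3 = -(-4)*(-42)/3 = -⅓*168 = -56)
B(-22) - X(-12) = 10*(-22) - 1*(-56) = -220 + 56 = -164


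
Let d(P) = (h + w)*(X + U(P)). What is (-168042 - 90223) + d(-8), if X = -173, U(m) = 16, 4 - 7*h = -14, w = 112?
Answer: -1933769/7 ≈ -2.7625e+5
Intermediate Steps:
h = 18/7 (h = 4/7 - 1/7*(-14) = 4/7 + 2 = 18/7 ≈ 2.5714)
d(P) = -125914/7 (d(P) = (18/7 + 112)*(-173 + 16) = (802/7)*(-157) = -125914/7)
(-168042 - 90223) + d(-8) = (-168042 - 90223) - 125914/7 = -258265 - 125914/7 = -1933769/7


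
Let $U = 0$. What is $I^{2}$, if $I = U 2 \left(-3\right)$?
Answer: $0$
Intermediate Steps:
$I = 0$ ($I = 0 \cdot 2 \left(-3\right) = 0 \left(-3\right) = 0$)
$I^{2} = 0^{2} = 0$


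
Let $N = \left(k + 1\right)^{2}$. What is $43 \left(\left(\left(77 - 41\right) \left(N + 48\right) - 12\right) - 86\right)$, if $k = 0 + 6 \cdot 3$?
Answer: $628918$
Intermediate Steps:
$k = 18$ ($k = 0 + 18 = 18$)
$N = 361$ ($N = \left(18 + 1\right)^{2} = 19^{2} = 361$)
$43 \left(\left(\left(77 - 41\right) \left(N + 48\right) - 12\right) - 86\right) = 43 \left(\left(\left(77 - 41\right) \left(361 + 48\right) - 12\right) - 86\right) = 43 \left(\left(36 \cdot 409 - 12\right) - 86\right) = 43 \left(\left(14724 - 12\right) - 86\right) = 43 \left(14712 - 86\right) = 43 \cdot 14626 = 628918$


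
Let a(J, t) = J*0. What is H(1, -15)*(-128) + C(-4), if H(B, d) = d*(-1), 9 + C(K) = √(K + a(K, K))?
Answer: -1929 + 2*I ≈ -1929.0 + 2.0*I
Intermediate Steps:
a(J, t) = 0
C(K) = -9 + √K (C(K) = -9 + √(K + 0) = -9 + √K)
H(B, d) = -d
H(1, -15)*(-128) + C(-4) = -1*(-15)*(-128) + (-9 + √(-4)) = 15*(-128) + (-9 + 2*I) = -1920 + (-9 + 2*I) = -1929 + 2*I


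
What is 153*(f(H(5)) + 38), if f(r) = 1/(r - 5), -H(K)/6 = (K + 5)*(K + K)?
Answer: 3517317/605 ≈ 5813.8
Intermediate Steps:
H(K) = -12*K*(5 + K) (H(K) = -6*(K + 5)*(K + K) = -6*(5 + K)*2*K = -12*K*(5 + K))
f(r) = 1/(-5 + r)
153*(f(H(5)) + 38) = 153*(1/(-5 - 12*5*(5 + 5)) + 38) = 153*(1/(-5 - 12*5*10) + 38) = 153*(1/(-5 - 600) + 38) = 153*(1/(-605) + 38) = 153*(-1/605 + 38) = 153*(22989/605) = 3517317/605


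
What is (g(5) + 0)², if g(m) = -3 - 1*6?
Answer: 81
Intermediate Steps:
g(m) = -9 (g(m) = -3 - 6 = -9)
(g(5) + 0)² = (-9 + 0)² = (-9)² = 81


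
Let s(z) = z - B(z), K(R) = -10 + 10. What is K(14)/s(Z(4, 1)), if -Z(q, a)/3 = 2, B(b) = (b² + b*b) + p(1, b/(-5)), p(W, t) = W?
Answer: 0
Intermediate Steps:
K(R) = 0
B(b) = 1 + 2*b² (B(b) = (b² + b*b) + 1 = (b² + b²) + 1 = 2*b² + 1 = 1 + 2*b²)
Z(q, a) = -6 (Z(q, a) = -3*2 = -6)
s(z) = -1 + z - 2*z² (s(z) = z - (1 + 2*z²) = z + (-1 - 2*z²) = -1 + z - 2*z²)
K(14)/s(Z(4, 1)) = 0/(-1 - 6 - 2*(-6)²) = 0/(-1 - 6 - 2*36) = 0/(-1 - 6 - 72) = 0/(-79) = 0*(-1/79) = 0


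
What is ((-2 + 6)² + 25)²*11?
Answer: 18491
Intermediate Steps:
((-2 + 6)² + 25)²*11 = (4² + 25)²*11 = (16 + 25)²*11 = 41²*11 = 1681*11 = 18491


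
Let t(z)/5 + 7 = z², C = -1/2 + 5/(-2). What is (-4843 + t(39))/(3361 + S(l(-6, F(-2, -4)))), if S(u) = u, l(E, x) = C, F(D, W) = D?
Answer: 2727/3358 ≈ 0.81209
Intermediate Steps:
C = -3 (C = -1*½ + 5*(-½) = -½ - 5/2 = -3)
l(E, x) = -3
t(z) = -35 + 5*z²
(-4843 + t(39))/(3361 + S(l(-6, F(-2, -4)))) = (-4843 + (-35 + 5*39²))/(3361 - 3) = (-4843 + (-35 + 5*1521))/3358 = (-4843 + (-35 + 7605))*(1/3358) = (-4843 + 7570)*(1/3358) = 2727*(1/3358) = 2727/3358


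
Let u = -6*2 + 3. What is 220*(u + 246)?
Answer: 52140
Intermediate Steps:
u = -9 (u = -12 + 3 = -9)
220*(u + 246) = 220*(-9 + 246) = 220*237 = 52140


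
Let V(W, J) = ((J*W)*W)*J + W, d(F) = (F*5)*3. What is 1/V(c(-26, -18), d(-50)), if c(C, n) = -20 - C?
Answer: 1/20250006 ≈ 4.9383e-8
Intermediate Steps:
d(F) = 15*F (d(F) = (5*F)*3 = 15*F)
V(W, J) = W + J²*W² (V(W, J) = (J*W²)*J + W = J²*W² + W = W + J²*W²)
1/V(c(-26, -18), d(-50)) = 1/((-20 - 1*(-26))*(1 + (-20 - 1*(-26))*(15*(-50))²)) = 1/((-20 + 26)*(1 + (-20 + 26)*(-750)²)) = 1/(6*(1 + 6*562500)) = 1/(6*(1 + 3375000)) = 1/(6*3375001) = 1/20250006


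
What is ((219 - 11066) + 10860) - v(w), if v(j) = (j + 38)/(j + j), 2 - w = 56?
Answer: 347/27 ≈ 12.852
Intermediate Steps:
w = -54 (w = 2 - 1*56 = 2 - 56 = -54)
v(j) = (38 + j)/(2*j) (v(j) = (38 + j)/((2*j)) = (38 + j)*(1/(2*j)) = (38 + j)/(2*j))
((219 - 11066) + 10860) - v(w) = ((219 - 11066) + 10860) - (38 - 54)/(2*(-54)) = (-10847 + 10860) - (-1)*(-16)/(2*54) = 13 - 1*4/27 = 13 - 4/27 = 347/27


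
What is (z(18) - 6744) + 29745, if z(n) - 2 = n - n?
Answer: 23003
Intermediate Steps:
z(n) = 2 (z(n) = 2 + (n - n) = 2 + 0 = 2)
(z(18) - 6744) + 29745 = (2 - 6744) + 29745 = -6742 + 29745 = 23003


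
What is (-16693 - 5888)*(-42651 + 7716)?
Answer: 788867235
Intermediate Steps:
(-16693 - 5888)*(-42651 + 7716) = -22581*(-34935) = 788867235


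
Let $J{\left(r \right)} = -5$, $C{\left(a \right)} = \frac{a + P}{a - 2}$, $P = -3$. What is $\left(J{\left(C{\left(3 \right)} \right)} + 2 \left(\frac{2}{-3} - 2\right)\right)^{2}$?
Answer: $\frac{961}{9} \approx 106.78$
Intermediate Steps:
$C{\left(a \right)} = \frac{-3 + a}{-2 + a}$ ($C{\left(a \right)} = \frac{a - 3}{a - 2} = \frac{-3 + a}{-2 + a}$)
$\left(J{\left(C{\left(3 \right)} \right)} + 2 \left(\frac{2}{-3} - 2\right)\right)^{2} = \left(-5 + 2 \left(\frac{2}{-3} - 2\right)\right)^{2} = \left(-5 + 2 \left(2 \left(- \frac{1}{3}\right) - 2\right)\right)^{2} = \left(-5 + 2 \left(- \frac{2}{3} - 2\right)\right)^{2} = \left(-5 + 2 \left(- \frac{8}{3}\right)\right)^{2} = \left(-5 - \frac{16}{3}\right)^{2} = \left(- \frac{31}{3}\right)^{2} = \frac{961}{9}$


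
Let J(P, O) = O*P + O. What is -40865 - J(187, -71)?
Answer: -27517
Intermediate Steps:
J(P, O) = O + O*P
-40865 - J(187, -71) = -40865 - (-71)*(1 + 187) = -40865 - (-71)*188 = -40865 - 1*(-13348) = -40865 + 13348 = -27517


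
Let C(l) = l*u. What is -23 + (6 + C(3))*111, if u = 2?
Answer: 1309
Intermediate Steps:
C(l) = 2*l (C(l) = l*2 = 2*l)
-23 + (6 + C(3))*111 = -23 + (6 + 2*3)*111 = -23 + (6 + 6)*111 = -23 + 12*111 = -23 + 1332 = 1309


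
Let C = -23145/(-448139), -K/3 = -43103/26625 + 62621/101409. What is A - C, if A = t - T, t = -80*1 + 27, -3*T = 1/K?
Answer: -64145846890299149/1211654925868278 ≈ -52.941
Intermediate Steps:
K = 901249334/300001625 (K = -3*(-43103/26625 + 62621/101409) = -3*(-901249334/900004875) = 901249334/300001625 ≈ 3.0041)
T = -300001625/2703748002 (T = -1/(3*901249334/300001625) = -1/3*300001625/901249334 = -300001625/2703748002 ≈ -0.11096)
C = 23145/448139 (C = -23145*(-1/448139) = 23145/448139 ≈ 0.051647)
t = -53 (t = -80 + 27 = -53)
A = -142998642481/2703748002 (A = -53 - 1*(-300001625/2703748002) = -53 + 300001625/2703748002 = -142998642481/2703748002 ≈ -52.889)
A - C = -142998642481/2703748002 - 1*23145/448139 = -142998642481/2703748002 - 23145/448139 = -64145846890299149/1211654925868278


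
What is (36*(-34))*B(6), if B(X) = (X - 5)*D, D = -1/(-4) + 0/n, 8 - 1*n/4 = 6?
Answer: -306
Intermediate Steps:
n = 8 (n = 32 - 4*6 = 32 - 24 = 8)
D = 1/4 (D = -1/(-4) + 0/8 = -1*(-1/4) + 0*(1/8) = 1/4 + 0 = 1/4 ≈ 0.25000)
B(X) = -5/4 + X/4 (B(X) = (X - 5)*(1/4) = (-5 + X)*(1/4) = -5/4 + X/4)
(36*(-34))*B(6) = (36*(-34))*(-5/4 + (1/4)*6) = -1224*(-5/4 + 3/2) = -1224*1/4 = -306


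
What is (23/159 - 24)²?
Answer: 14386849/25281 ≈ 569.08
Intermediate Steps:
(23/159 - 24)² = (-3793/159)² = 14386849/25281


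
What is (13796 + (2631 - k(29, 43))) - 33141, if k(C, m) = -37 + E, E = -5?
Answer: -16672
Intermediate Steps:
k(C, m) = -42 (k(C, m) = -37 - 5 = -42)
(13796 + (2631 - k(29, 43))) - 33141 = (13796 + (2631 - 1*(-42))) - 33141 = (13796 + (2631 + 42)) - 33141 = (13796 + 2673) - 33141 = 16469 - 33141 = -16672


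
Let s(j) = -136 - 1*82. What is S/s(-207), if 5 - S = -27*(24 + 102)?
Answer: -3407/218 ≈ -15.628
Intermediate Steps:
S = 3407 (S = 5 - (-27)*(24 + 102) = 5 - (-27)*126 = 5 - 1*(-3402) = 5 + 3402 = 3407)
s(j) = -218 (s(j) = -136 - 82 = -218)
S/s(-207) = 3407/(-218) = 3407*(-1/218) = -3407/218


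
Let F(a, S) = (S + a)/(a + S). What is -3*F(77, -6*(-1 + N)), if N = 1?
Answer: -3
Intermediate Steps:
F(a, S) = 1 (F(a, S) = (S + a)/(S + a) = 1)
-3*F(77, -6*(-1 + N)) = -3*1 = -3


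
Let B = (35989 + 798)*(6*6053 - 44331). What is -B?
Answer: 294774231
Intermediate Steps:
B = -294774231 (B = 36787*(36318 - 44331) = 36787*(-8013) = -294774231)
-B = -1*(-294774231) = 294774231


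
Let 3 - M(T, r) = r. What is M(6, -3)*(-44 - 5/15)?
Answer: -266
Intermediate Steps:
M(T, r) = 3 - r
M(6, -3)*(-44 - 5/15) = (3 - 1*(-3))*(-44 - 5/15) = (3 + 3)*(-44 - 5*1/15) = 6*(-44 - 1/3) = 6*(-133/3) = -266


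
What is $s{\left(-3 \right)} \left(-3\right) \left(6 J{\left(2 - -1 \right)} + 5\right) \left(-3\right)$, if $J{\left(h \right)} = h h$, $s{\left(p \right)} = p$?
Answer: $-1593$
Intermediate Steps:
$J{\left(h \right)} = h^{2}$
$s{\left(-3 \right)} \left(-3\right) \left(6 J{\left(2 - -1 \right)} + 5\right) \left(-3\right) = \left(-3\right) \left(-3\right) \left(6 \left(2 - -1\right)^{2} + 5\right) \left(-3\right) = 9 \left(6 \left(2 + 1\right)^{2} + 5\right) \left(-3\right) = 9 \left(6 \cdot 3^{2} + 5\right) \left(-3\right) = 9 \left(6 \cdot 9 + 5\right) \left(-3\right) = 9 \left(54 + 5\right) \left(-3\right) = 9 \cdot 59 \left(-3\right) = 9 \left(-177\right) = -1593$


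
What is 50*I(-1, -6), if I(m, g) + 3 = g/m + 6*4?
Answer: 1350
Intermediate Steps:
I(m, g) = 21 + g/m (I(m, g) = -3 + (g/m + 6*4) = -3 + (g/m + 24) = -3 + (24 + g/m) = 21 + g/m)
50*I(-1, -6) = 50*(21 - 6/(-1)) = 50*(21 - 6*(-1)) = 50*(21 + 6) = 50*27 = 1350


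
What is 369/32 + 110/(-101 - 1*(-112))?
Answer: 689/32 ≈ 21.531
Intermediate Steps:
369/32 + 110/(-101 - 1*(-112)) = 369*(1/32) + 110/(-101 + 112) = 369/32 + 110/11 = 369/32 + 110*(1/11) = 369/32 + 10 = 689/32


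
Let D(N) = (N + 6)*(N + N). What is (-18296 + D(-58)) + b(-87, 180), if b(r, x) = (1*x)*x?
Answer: 20136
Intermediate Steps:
b(r, x) = x² (b(r, x) = x*x = x²)
D(N) = 2*N*(6 + N) (D(N) = (6 + N)*(2*N) = 2*N*(6 + N))
(-18296 + D(-58)) + b(-87, 180) = (-18296 + 2*(-58)*(6 - 58)) + 180² = (-18296 + 2*(-58)*(-52)) + 32400 = (-18296 + 6032) + 32400 = -12264 + 32400 = 20136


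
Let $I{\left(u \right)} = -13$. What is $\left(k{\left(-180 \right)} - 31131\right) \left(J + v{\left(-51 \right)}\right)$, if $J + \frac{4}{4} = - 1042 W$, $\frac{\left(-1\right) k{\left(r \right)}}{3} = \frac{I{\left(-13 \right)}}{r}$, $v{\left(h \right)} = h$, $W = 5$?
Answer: $\frac{1638124621}{10} \approx 1.6381 \cdot 10^{8}$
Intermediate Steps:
$k{\left(r \right)} = \frac{39}{r}$ ($k{\left(r \right)} = - 3 \left(- \frac{13}{r}\right) = \frac{39}{r}$)
$J = -5211$ ($J = -1 - 5210 = -5211$)
$\left(k{\left(-180 \right)} - 31131\right) \left(J + v{\left(-51 \right)}\right) = \left(\frac{39}{-180} - 31131\right) \left(-5211 - 51\right) = \left(39 \left(- \frac{1}{180}\right) - 31131\right) \left(-5262\right) = \left(- \frac{13}{60} - 31131\right) \left(-5262\right) = \left(- \frac{1867873}{60}\right) \left(-5262\right) = \frac{1638124621}{10}$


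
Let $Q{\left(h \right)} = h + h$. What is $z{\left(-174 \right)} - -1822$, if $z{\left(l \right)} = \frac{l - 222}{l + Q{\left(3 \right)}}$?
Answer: $\frac{25541}{14} \approx 1824.4$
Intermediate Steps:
$Q{\left(h \right)} = 2 h$
$z{\left(l \right)} = \frac{-222 + l}{6 + l}$ ($z{\left(l \right)} = \frac{l - 222}{l + 2 \cdot 3} = \frac{-222 + l}{l + 6} = \frac{-222 + l}{6 + l}$)
$z{\left(-174 \right)} - -1822 = \frac{-222 - 174}{6 - 174} - -1822 = \frac{1}{-168} \left(-396\right) + 1822 = \left(- \frac{1}{168}\right) \left(-396\right) + 1822 = \frac{33}{14} + 1822 = \frac{25541}{14}$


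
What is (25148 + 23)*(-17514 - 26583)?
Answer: -1109965587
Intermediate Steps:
(25148 + 23)*(-17514 - 26583) = 25171*(-44097) = -1109965587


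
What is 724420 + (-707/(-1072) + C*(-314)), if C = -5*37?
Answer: 838851427/1072 ≈ 7.8251e+5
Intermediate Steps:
C = -185
724420 + (-707/(-1072) + C*(-314)) = 724420 + (-707/(-1072) - 185*(-314)) = 724420 + (-707*(-1/1072) + 58090) = 724420 + (707/1072 + 58090) = 724420 + 62273187/1072 = 838851427/1072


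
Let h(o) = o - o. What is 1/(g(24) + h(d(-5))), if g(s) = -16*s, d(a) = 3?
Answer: -1/384 ≈ -0.0026042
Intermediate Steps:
h(o) = 0
1/(g(24) + h(d(-5))) = 1/(-16*24 + 0) = 1/(-384 + 0) = 1/(-384) = -1/384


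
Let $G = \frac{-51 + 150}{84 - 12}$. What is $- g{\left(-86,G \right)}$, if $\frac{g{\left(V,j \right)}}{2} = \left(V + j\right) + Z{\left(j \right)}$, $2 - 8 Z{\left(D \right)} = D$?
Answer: $\frac{5411}{32} \approx 169.09$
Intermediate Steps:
$G = \frac{11}{8}$ ($G = \frac{99}{72} = 99 \cdot \frac{1}{72} = \frac{11}{8} \approx 1.375$)
$Z{\left(D \right)} = \frac{1}{4} - \frac{D}{8}$
$g{\left(V,j \right)} = \frac{1}{2} + 2 V + \frac{7 j}{4}$ ($g{\left(V,j \right)} = 2 \left(\left(V + j\right) - \left(- \frac{1}{4} + \frac{j}{8}\right)\right) = 2 \left(\frac{1}{4} + V + \frac{7 j}{8}\right) = \frac{1}{2} + 2 V + \frac{7 j}{4}$)
$- g{\left(-86,G \right)} = - (\frac{1}{2} + 2 \left(-86\right) + \frac{7}{4} \cdot \frac{11}{8}) = - (\frac{1}{2} - 172 + \frac{77}{32}) = \left(-1\right) \left(- \frac{5411}{32}\right) = \frac{5411}{32}$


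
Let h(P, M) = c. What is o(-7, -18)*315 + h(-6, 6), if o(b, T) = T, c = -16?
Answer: -5686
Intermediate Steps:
h(P, M) = -16
o(-7, -18)*315 + h(-6, 6) = -18*315 - 16 = -5670 - 16 = -5686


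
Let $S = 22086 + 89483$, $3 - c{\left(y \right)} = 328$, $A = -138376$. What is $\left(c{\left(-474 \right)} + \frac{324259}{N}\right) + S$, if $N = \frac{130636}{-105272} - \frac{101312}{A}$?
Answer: $- \frac{121844577513190}{231611571} \approx -5.2607 \cdot 10^{5}$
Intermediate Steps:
$c{\left(y \right)} = -325$ ($c{\left(y \right)} = 3 - 328 = -325$)
$N = - \frac{231611571}{455222446}$ ($N = \frac{130636}{-105272} - \frac{101312}{-138376} = 130636 \left(- \frac{1}{105272}\right) - - \frac{12664}{17297} = - \frac{32659}{26318} + \frac{12664}{17297} = - \frac{231611571}{455222446} \approx -0.50879$)
$S = 111569$
$\left(c{\left(-474 \right)} + \frac{324259}{N}\right) + S = \left(-325 + \frac{324259}{- \frac{231611571}{455222446}}\right) + 111569 = \left(-325 + 324259 \left(- \frac{455222446}{231611571}\right)\right) + 111569 = \left(-325 - \frac{147609975117514}{231611571}\right) + 111569 = - \frac{147685248878089}{231611571} + 111569 = - \frac{121844577513190}{231611571}$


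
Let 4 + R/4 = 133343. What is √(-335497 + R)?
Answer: √197859 ≈ 444.81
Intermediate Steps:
R = 533356 (R = -16 + 4*133343 = -16 + 533372 = 533356)
√(-335497 + R) = √(-335497 + 533356) = √197859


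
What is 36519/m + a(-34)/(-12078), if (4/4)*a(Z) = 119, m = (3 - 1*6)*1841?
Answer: -21034939/3176514 ≈ -6.6220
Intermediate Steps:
m = -5523 (m = (3 - 6)*1841 = -3*1841 = -5523)
a(Z) = 119
36519/m + a(-34)/(-12078) = 36519/(-5523) + 119/(-12078) = 36519*(-1/5523) + 119*(-1/12078) = -1739/263 - 119/12078 = -21034939/3176514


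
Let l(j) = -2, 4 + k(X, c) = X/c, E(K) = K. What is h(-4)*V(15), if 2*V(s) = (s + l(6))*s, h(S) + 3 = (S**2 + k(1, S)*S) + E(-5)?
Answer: 4875/2 ≈ 2437.5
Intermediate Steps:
k(X, c) = -4 + X/c
h(S) = -8 + S**2 + S*(-4 + 1/S) (h(S) = -3 + ((S**2 + (-4 + 1/S)*S) - 5) = -3 + ((S**2 + S*(-4 + 1/S)) - 5) = -3 + (-5 + S**2 + S*(-4 + 1/S)) = -8 + S**2 + S*(-4 + 1/S))
V(s) = s*(-2 + s)/2 (V(s) = ((s - 2)*s)/2 = ((-2 + s)*s)/2 = (s*(-2 + s))/2 = s*(-2 + s)/2)
h(-4)*V(15) = (-7 + (-4)**2 - 4*(-4))*((1/2)*15*(-2 + 15)) = (-7 + 16 + 16)*((1/2)*15*13) = 25*(195/2) = 4875/2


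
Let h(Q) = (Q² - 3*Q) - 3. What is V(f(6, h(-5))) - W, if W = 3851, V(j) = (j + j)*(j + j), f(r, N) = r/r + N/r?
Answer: -32810/9 ≈ -3645.6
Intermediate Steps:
h(Q) = -3 + Q² - 3*Q
f(r, N) = 1 + N/r
V(j) = 4*j² (V(j) = (2*j)*(2*j) = 4*j²)
V(f(6, h(-5))) - W = 4*(((-3 + (-5)² - 3*(-5)) + 6)/6)² - 1*3851 = 4*(((-3 + 25 + 15) + 6)/6)² - 3851 = 4*((37 + 6)/6)² - 3851 = 4*((⅙)*43)² - 3851 = 4*(43/6)² - 3851 = 4*(1849/36) - 3851 = 1849/9 - 3851 = -32810/9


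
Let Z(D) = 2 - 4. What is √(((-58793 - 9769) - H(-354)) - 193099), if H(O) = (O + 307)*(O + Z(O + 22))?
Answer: I*√278393 ≈ 527.63*I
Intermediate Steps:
Z(D) = -2
H(O) = (-2 + O)*(307 + O) (H(O) = (O + 307)*(O - 2) = (307 + O)*(-2 + O) = (-2 + O)*(307 + O))
√(((-58793 - 9769) - H(-354)) - 193099) = √(((-58793 - 9769) - (-614 + (-354)² + 305*(-354))) - 193099) = √((-68562 - (-614 + 125316 - 107970)) - 193099) = √((-68562 - 1*16732) - 193099) = √((-68562 - 16732) - 193099) = √(-85294 - 193099) = √(-278393) = I*√278393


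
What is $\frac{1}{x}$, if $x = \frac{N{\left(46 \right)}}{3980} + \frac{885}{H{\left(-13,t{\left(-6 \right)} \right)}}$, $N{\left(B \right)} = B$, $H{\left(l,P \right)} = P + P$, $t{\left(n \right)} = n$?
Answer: $- \frac{3980}{293479} \approx -0.013561$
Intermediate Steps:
$H{\left(l,P \right)} = 2 P$
$x = - \frac{293479}{3980}$ ($x = \frac{46}{3980} + \frac{885}{2 \left(-6\right)} = 46 \cdot \frac{1}{3980} + \frac{885}{-12} = \frac{23}{1990} + 885 \left(- \frac{1}{12}\right) = \frac{23}{1990} - \frac{295}{4} = - \frac{293479}{3980} \approx -73.738$)
$\frac{1}{x} = \frac{1}{- \frac{293479}{3980}} = - \frac{3980}{293479}$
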